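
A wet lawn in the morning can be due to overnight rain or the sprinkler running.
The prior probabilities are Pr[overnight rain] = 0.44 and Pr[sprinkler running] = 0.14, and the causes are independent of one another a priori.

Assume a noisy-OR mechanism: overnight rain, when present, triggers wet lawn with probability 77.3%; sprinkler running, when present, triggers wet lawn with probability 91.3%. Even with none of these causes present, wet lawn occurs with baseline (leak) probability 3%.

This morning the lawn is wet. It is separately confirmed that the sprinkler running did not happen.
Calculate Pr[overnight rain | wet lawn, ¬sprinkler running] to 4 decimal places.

Pr[overnight rain | wet lawn, ¬sprinkler running] ≈ 0.9533

Under noisy-OR, P(wet lawn | causes) = 1 − (1−0.03)·∏(1−qᵢ) over the active causes.
Enumerate both values of overnight rain and weight by the priors:
  P(wet lawn | ¬sprinkler running) = 0.03·0.56 + 0.77981·0.44
        = 0.016800 + 0.343116 = 0.359916
Keeping only the overnight rain-present terms gives 0.343116, so
  P(overnight rain | wet lawn, ¬sprinkler running) = 0.343116 / 0.359916 ≈ 0.9533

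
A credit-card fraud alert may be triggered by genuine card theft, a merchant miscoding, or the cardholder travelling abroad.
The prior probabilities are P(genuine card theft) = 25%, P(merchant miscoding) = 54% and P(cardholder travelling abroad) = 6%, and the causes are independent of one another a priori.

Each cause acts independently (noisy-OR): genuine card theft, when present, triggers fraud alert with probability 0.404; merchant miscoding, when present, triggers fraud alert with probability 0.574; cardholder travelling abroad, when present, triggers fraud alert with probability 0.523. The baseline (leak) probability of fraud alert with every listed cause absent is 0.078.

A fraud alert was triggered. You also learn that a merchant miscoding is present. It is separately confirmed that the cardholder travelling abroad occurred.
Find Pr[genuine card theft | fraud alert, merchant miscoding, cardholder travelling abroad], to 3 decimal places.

Pr[genuine card theft | fraud alert, merchant miscoding, cardholder travelling abroad] ≈ 0.267

Under noisy-OR, P(fraud alert | causes) = 1 − (1−0.078)·∏(1−qᵢ) over the active causes.
For the numerator, keep only genuine card theft=true terms: 0.888338×0.25 = 0.222084
Denominator P(fraud alert | merchant miscoding, cardholder travelling abroad): 0.812648×0.75 + 0.888338×0.25 = 0.831570
Posterior = 0.222084 / 0.831570 ≈ 0.267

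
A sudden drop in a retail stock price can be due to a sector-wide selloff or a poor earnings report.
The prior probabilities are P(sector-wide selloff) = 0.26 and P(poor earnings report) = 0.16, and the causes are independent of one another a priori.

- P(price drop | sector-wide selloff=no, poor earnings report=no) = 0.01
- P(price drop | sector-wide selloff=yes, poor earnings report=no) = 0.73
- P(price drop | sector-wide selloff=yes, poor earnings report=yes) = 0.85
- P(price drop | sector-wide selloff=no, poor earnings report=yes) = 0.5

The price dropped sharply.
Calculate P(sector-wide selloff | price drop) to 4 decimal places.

Numerator (weight on configurations with sector-wide selloff): 0.159432 + 0.035360 = 0.194792
Normalizer over all consistent configurations: 0.01·0.74·0.84 + 0.5·0.74·0.16 + 0.73·0.26·0.84 + 0.85·0.26·0.16 = 0.260208
Posterior = 0.194792 / 0.260208 ≈ 0.7486

P(sector-wide selloff | price drop) ≈ 0.7486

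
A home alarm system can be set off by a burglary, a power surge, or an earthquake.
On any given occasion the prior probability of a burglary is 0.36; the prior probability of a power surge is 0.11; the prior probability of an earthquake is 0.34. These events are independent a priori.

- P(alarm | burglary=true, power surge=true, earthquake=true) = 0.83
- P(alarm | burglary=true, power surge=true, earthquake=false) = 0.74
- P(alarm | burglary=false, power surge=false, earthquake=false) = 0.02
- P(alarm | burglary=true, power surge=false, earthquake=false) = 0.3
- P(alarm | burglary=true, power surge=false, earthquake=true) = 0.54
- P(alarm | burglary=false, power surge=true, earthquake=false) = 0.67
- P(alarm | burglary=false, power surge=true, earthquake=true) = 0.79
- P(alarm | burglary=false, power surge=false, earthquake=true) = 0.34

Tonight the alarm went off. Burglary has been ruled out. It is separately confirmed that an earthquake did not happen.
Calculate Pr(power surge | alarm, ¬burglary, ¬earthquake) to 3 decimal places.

P(alarm | ¬burglary, ¬earthquake) = 0.02×0.89 + 0.67×0.11 = 0.017800 + 0.073700 = 0.091500
Of this, 0.073700 comes from 0.67×0.11 (the power surge=true cases).
Hence the posterior is 0.073700/0.091500 ≈ 0.805.

Pr(power surge | alarm, ¬burglary, ¬earthquake) ≈ 0.805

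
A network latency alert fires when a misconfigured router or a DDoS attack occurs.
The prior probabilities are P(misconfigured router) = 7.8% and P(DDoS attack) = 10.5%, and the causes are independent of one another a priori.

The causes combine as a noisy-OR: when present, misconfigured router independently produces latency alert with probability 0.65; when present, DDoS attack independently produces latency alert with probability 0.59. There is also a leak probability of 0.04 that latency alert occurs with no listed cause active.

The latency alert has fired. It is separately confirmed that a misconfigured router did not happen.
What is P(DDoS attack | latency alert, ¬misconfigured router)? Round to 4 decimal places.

Under noisy-OR, P(latency alert | causes) = 1 − (1−0.04)·∏(1−qᵢ) over the active causes.
P(latency alert | ¬misconfigured router) = 0.04*0.895 + 0.6064*0.105 = 0.035800 + 0.063672 = 0.099472
The DDoS attack-present share is 0.6064*0.105 = 0.063672.
So P(DDoS attack | latency alert, ¬misconfigured router) = 0.063672/0.099472 ≈ 0.6401.

P(DDoS attack | latency alert, ¬misconfigured router) ≈ 0.6401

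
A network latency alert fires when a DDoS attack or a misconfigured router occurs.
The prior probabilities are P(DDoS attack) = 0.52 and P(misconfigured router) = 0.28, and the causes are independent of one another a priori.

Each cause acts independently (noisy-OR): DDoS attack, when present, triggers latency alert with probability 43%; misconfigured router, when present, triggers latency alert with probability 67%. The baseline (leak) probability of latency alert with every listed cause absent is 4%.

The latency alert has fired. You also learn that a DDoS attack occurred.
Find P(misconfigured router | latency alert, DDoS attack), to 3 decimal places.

Under noisy-OR, P(latency alert | causes) = 1 − (1−0.04)·∏(1−qᵢ) over the active causes.
P(latency alert | DDoS attack) = 0.4528×0.72 + 0.819424×0.28 = 0.326016 + 0.229439 = 0.555455
Of this, 0.229439 comes from 0.819424×0.28 (the misconfigured router=true cases).
P(misconfigured router | latency alert, DDoS attack) = 0.229439 / 0.555455 ≈ 0.413

P(misconfigured router | latency alert, DDoS attack) ≈ 0.413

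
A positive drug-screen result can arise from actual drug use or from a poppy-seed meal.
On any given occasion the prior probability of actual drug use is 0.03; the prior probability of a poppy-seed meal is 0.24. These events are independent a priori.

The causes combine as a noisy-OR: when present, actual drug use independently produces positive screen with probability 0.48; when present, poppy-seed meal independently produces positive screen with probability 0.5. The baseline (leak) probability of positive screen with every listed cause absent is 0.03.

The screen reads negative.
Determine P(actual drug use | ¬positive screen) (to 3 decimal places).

Under noisy-OR, P(positive screen | causes) = 1 − (1−0.03)·∏(1−qᵢ) over the active causes.
Numerator (weight on configurations with actual drug use): 0.011500 + 0.001816 = 0.013316
The normalizing constant is 0.97*0.97*0.76 + 0.485*0.97*0.24 + 0.5044*0.03*0.76 + 0.2522*0.03*0.24 = 0.841308
Posterior = 0.013316 / 0.841308 ≈ 0.016

P(actual drug use | ¬positive screen) ≈ 0.016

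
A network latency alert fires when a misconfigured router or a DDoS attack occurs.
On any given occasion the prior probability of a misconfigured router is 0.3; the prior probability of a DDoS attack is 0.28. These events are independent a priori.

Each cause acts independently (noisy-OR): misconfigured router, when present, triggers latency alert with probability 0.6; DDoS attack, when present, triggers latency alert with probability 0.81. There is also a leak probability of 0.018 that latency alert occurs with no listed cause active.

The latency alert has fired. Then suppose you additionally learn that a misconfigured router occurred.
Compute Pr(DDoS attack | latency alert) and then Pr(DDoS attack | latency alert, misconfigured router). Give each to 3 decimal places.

Pr(DDoS attack | latency alert) ≈ 0.628; Pr(DDoS attack | latency alert, misconfigured router) ≈ 0.372

Under noisy-OR, P(latency alert | causes) = 1 − (1−0.018)·∏(1−qᵢ) over the active causes.
Sum P(latency alert|·) weighted by the priors over the 4 (misconfigured router, DDoS attack) configurations:
  P(latency alert) = 0.018×0.7×0.72 + 0.81342×0.7×0.28 + 0.6072×0.3×0.72 + 0.925368×0.3×0.28
        = 0.009072 + 0.159430 + 0.131155 + 0.077731 = 0.377388
The terms with DDoS attack present sum to 0.237161, so
  P(DDoS attack | latency alert) = 0.237161 / 0.377388 ≈ 0.628

Now condition on the additional information:
P(latency alert | misconfigured router) = 0.6072*0.72 + 0.925368*0.28 = 0.437184 + 0.259103 = 0.696287
Of this, 0.259103 comes from 0.925368*0.28 (the DDoS attack=true cases).
So P(DDoS attack | latency alert, misconfigured router) = 0.259103/0.696287 ≈ 0.372.
This is intercausal reasoning (explaining away): once misconfigured router accounts for the latency alert, DDoS attack becomes less likely.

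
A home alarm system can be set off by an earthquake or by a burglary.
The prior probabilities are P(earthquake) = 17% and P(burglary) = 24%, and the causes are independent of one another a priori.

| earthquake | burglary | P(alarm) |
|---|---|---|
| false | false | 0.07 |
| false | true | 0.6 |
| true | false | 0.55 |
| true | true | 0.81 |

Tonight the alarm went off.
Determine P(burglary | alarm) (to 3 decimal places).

P(burglary | alarm) ≈ 0.570

P(alarm) = 0.07*0.83*0.76 + 0.6*0.83*0.24 + 0.55*0.17*0.76 + 0.81*0.17*0.24 = 0.044156 + 0.119520 + 0.071060 + 0.033048 = 0.267784
Of this, 0.152568 comes from 0.119520 + 0.033048 (the burglary=true cases).
Hence the posterior is 0.152568/0.267784 ≈ 0.570.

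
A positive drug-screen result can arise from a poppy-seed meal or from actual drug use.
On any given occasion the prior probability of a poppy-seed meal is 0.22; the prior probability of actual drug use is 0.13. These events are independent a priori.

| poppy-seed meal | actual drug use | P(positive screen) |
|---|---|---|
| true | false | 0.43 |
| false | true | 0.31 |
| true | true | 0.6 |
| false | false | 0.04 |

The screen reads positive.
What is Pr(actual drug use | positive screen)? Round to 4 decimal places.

Pr(actual drug use | positive screen) ≈ 0.3075

P(positive screen) = 0.04*0.78*0.87 + 0.31*0.78*0.13 + 0.43*0.22*0.87 + 0.6*0.22*0.13 = 0.027144 + 0.031434 + 0.082302 + 0.017160 = 0.158040
Restricting to configurations with actual drug use present: 0.031434 + 0.017160 = 0.048594.
Hence the posterior is 0.048594/0.158040 ≈ 0.3075.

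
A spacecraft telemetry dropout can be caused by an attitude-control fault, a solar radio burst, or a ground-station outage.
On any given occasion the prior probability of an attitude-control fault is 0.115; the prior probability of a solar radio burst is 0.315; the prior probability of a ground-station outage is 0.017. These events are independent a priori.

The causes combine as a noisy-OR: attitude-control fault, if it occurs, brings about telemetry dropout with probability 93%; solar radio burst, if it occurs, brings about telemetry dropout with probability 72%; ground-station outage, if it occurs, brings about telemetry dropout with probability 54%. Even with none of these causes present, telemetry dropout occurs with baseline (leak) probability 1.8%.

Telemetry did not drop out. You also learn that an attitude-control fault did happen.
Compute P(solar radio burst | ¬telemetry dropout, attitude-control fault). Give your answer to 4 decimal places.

P(solar radio burst | ¬telemetry dropout, attitude-control fault) ≈ 0.1141

Under noisy-OR, P(telemetry dropout | causes) = 1 − (1−0.018)·∏(1−qᵢ) over the active causes.
P(¬telemetry dropout | attitude-control fault) = 0.06874*0.685*0.983 + 0.03162*0.685*0.017 + 0.019247*0.315*0.983 + 0.008854*0.315*0.017 = 0.046286 + 0.000368 + 0.005960 + 0.000047 = 0.052661
Of this, 0.006007 comes from 0.005960 + 0.000047 (the solar radio burst=true cases).
P(solar radio burst | ¬telemetry dropout, attitude-control fault) = 0.006007 / 0.052661 ≈ 0.1141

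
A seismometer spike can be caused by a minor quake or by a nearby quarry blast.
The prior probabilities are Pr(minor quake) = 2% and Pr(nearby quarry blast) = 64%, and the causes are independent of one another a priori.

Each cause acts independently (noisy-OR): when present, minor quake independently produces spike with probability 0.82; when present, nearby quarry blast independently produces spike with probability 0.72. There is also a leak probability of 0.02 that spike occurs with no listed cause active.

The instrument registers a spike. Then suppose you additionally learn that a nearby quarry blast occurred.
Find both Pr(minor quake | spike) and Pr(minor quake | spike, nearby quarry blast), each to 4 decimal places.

Under noisy-OR, P(spike | causes) = 1 − (1−0.02)·∏(1−qᵢ) over the active causes.
P(spike) = 0.02·0.98·0.36 + 0.7256·0.98·0.64 + 0.8236·0.02·0.36 + 0.950608·0.02·0.64 = 0.007056 + 0.455096 + 0.005930 + 0.012168 = 0.480250
Of this, 0.018098 comes from 0.005930 + 0.012168 (the minor quake=true cases).
P(minor quake | spike) = 0.018098 / 0.480250 ≈ 0.0377

Now also conditioning on nearby quarry blast=true:
Numerator (weight on configurations with minor quake): 0.950608·0.02 = 0.019012
The normalizing constant is 0.7256·0.98 + 0.950608·0.02 = 0.730100
Posterior = 0.019012 / 0.730100 ≈ 0.0260
Conditioning on nearby quarry blast lowers the posterior on minor quake: the classic explaining-away effect in a common-effect structure.

Pr(minor quake | spike) ≈ 0.0377; Pr(minor quake | spike, nearby quarry blast) ≈ 0.0260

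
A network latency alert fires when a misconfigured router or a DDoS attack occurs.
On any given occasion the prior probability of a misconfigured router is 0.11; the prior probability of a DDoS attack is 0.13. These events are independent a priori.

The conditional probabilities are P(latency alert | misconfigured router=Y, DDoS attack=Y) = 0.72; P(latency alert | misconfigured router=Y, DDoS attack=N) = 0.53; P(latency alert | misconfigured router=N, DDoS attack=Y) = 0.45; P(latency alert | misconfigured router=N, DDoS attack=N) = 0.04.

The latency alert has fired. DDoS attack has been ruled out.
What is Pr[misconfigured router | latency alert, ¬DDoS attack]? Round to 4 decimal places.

Pr[misconfigured router | latency alert, ¬DDoS attack] ≈ 0.6209

By total probability over both values of misconfigured router:
  P(latency alert | ¬DDoS attack) = 0.04×0.89 + 0.53×0.11
        = 0.035600 + 0.058300 = 0.093900
Configurations with misconfigured router contribute 0.058300, so
  P(misconfigured router | latency alert, ¬DDoS attack) = 0.058300 / 0.093900 ≈ 0.6209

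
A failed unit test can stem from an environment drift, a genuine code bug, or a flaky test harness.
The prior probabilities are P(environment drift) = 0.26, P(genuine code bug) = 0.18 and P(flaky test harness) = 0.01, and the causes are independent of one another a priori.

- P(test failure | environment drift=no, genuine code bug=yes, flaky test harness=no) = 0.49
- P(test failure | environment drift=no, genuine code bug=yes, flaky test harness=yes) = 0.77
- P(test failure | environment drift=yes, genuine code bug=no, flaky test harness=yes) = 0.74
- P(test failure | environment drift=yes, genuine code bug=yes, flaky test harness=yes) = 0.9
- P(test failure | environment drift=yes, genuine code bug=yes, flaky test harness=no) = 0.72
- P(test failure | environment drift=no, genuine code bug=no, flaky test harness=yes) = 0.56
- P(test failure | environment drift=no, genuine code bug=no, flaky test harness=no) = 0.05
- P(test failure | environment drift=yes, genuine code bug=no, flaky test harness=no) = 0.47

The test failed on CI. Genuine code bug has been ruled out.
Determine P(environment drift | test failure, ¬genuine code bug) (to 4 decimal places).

P(test failure | ¬genuine code bug) = 0.05·0.74·0.99 + 0.56·0.74·0.01 + 0.47·0.26·0.99 + 0.74·0.26·0.01 = 0.036630 + 0.004144 + 0.120978 + 0.001924 = 0.163676
Restricting to configurations with environment drift present: 0.120978 + 0.001924 = 0.122902.
So P(environment drift | test failure, ¬genuine code bug) = 0.122902/0.163676 ≈ 0.7509.

P(environment drift | test failure, ¬genuine code bug) ≈ 0.7509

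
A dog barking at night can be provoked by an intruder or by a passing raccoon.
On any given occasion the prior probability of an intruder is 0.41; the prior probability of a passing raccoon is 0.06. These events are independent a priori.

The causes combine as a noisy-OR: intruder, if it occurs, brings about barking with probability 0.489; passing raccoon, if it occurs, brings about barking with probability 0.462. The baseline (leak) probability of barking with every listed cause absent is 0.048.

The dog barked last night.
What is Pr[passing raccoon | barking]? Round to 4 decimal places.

Pr[passing raccoon | barking] ≈ 0.1363

Under noisy-OR, P(barking | causes) = 1 − (1−0.048)·∏(1−qᵢ) over the active causes.
By total probability over the 4 (intruder, passing raccoon) configurations:
  P(barking) = 0.048·0.59·0.94 + 0.487824·0.59·0.06 + 0.513528·0.41·0.94 + 0.738278·0.41·0.06
        = 0.026621 + 0.017269 + 0.197914 + 0.018162 = 0.259966
Keeping only the passing raccoon-present terms gives 0.035431, so
  P(passing raccoon | barking) = 0.035431 / 0.259966 ≈ 0.1363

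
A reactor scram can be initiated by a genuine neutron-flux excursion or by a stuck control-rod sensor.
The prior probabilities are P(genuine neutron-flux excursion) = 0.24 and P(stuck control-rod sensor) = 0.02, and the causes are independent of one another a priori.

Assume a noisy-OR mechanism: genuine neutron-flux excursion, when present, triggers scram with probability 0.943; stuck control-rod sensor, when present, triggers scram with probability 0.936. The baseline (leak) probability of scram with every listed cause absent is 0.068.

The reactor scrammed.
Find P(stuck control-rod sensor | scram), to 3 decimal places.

P(stuck control-rod sensor | scram) ≈ 0.065

Under noisy-OR, P(scram | causes) = 1 − (1−0.068)·∏(1−qᵢ) over the active causes.
P(scram) = 0.068·0.76·0.98 + 0.940352·0.76·0.02 + 0.946876·0.24·0.98 + 0.9966·0.24·0.02 = 0.050646 + 0.014293 + 0.222705 + 0.004784 = 0.292428
Of this, 0.019077 comes from 0.014293 + 0.004784 (the stuck control-rod sensor=true cases).
So P(stuck control-rod sensor | scram) = 0.019077/0.292428 ≈ 0.065.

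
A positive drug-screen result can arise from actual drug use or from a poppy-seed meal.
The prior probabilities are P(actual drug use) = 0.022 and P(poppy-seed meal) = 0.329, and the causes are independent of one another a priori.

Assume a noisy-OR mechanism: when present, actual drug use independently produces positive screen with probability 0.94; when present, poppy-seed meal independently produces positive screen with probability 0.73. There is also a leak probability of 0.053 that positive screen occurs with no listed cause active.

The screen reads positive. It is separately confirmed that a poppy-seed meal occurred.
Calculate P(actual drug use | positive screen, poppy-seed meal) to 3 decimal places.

P(actual drug use | positive screen, poppy-seed meal) ≈ 0.029

Under noisy-OR, P(positive screen | causes) = 1 − (1−0.053)·∏(1−qᵢ) over the active causes.
Numerator (weight on configurations with actual drug use): 0.984659·0.022 = 0.021662
Normalizer over all consistent configurations: 0.74431·0.978 + 0.984659·0.022 = 0.749597
P(actual drug use | positive screen, poppy-seed meal) = 0.021662/0.749597 ≈ 0.029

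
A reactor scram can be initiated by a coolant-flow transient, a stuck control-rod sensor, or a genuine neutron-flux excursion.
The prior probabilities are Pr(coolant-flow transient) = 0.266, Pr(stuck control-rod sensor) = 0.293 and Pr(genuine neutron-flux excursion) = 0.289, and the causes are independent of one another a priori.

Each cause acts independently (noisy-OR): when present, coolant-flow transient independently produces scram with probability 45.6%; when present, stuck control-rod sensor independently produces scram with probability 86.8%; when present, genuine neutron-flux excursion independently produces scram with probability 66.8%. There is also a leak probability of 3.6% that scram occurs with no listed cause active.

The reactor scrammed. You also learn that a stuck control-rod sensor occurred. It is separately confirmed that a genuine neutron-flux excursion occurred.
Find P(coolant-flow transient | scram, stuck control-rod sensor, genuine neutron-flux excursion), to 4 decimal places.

Under noisy-OR, P(scram | causes) = 1 − (1−0.036)·∏(1−qᵢ) over the active causes.
By total probability over both values of coolant-flow transient:
  P(scram | stuck control-rod sensor, genuine neutron-flux excursion) = 0.957754*0.734 + 0.977018*0.266
        = 0.702991 + 0.259887 = 0.962878
The terms with coolant-flow transient present sum to 0.259887, so
  P(coolant-flow transient | scram, stuck control-rod sensor, genuine neutron-flux excursion) = 0.259887 / 0.962878 ≈ 0.2699

P(coolant-flow transient | scram, stuck control-rod sensor, genuine neutron-flux excursion) ≈ 0.2699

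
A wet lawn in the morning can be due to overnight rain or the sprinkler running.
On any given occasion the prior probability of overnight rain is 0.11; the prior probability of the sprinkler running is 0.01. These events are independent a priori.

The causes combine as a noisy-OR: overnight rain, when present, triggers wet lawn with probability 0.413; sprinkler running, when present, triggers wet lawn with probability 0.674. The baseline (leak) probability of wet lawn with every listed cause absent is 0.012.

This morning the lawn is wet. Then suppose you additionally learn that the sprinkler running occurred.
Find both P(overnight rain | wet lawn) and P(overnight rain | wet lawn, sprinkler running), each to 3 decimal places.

Under noisy-OR, P(wet lawn | causes) = 1 − (1−0.012)·∏(1−qᵢ) over the active causes.
For the numerator, keep only overnight rain=true terms: 0.045743 + 0.000892 = 0.046635
The normalizing constant is 0.012·0.89·0.99 + 0.677912·0.89·0.01 + 0.420044·0.11·0.99 + 0.810934·0.11·0.01 = 0.063241
Posterior = 0.046635 / 0.063241 ≈ 0.737

With the extra evidence:
P(wet lawn | sprinkler running) = 0.677912*0.89 + 0.810934*0.11 = 0.603342 + 0.089203 = 0.692545
The overnight rain-present share is 0.810934*0.11 = 0.089203.
So P(overnight rain | wet lawn, sprinkler running) = 0.089203/0.692545 ≈ 0.129.
— sprinkler running explains away the evidence for overnight rain.

P(overnight rain | wet lawn) ≈ 0.737; P(overnight rain | wet lawn, sprinkler running) ≈ 0.129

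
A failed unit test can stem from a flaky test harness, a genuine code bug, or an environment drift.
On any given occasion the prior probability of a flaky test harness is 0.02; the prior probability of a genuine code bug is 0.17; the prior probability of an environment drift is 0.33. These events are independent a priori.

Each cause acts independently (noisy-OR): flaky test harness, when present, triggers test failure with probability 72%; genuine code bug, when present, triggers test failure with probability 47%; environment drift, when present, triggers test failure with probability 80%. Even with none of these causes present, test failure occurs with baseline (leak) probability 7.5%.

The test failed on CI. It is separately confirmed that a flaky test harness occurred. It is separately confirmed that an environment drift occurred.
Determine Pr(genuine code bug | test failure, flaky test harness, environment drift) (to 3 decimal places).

Under noisy-OR, P(test failure | causes) = 1 − (1−0.075)·∏(1−qᵢ) over the active causes.
Enumerate both values of genuine code bug and weight by the priors:
  P(test failure | flaky test harness, environment drift) = 0.9482×0.83 + 0.972546×0.17
        = 0.787006 + 0.165333 = 0.952339
Keeping only the genuine code bug-present terms gives 0.165333, so
  P(genuine code bug | test failure, flaky test harness, environment drift) = 0.165333 / 0.952339 ≈ 0.174

Pr(genuine code bug | test failure, flaky test harness, environment drift) ≈ 0.174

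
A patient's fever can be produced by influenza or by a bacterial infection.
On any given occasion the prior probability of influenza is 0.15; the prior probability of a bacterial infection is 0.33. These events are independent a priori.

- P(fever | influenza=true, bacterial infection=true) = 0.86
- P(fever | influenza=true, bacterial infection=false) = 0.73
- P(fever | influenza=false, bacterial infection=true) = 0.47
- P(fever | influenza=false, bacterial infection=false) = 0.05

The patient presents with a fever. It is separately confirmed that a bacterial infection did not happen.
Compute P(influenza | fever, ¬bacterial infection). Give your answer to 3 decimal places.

Weight on influenza=true, given the evidence: 0.73×0.15 = 0.109500
Denominator P(fever | ¬bacterial infection): 0.05×0.85 + 0.73×0.15 = 0.152000
Posterior = 0.109500 / 0.152000 ≈ 0.720

P(influenza | fever, ¬bacterial infection) ≈ 0.720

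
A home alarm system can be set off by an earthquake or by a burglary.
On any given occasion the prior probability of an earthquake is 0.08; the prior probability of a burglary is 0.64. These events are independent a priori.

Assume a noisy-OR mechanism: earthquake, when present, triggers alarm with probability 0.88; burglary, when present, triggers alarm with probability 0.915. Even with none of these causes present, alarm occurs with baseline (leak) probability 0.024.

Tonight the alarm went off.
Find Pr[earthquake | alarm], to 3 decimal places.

Under noisy-OR, P(alarm | causes) = 1 − (1−0.024)·∏(1−qᵢ) over the active causes.
By total probability over the 4 (earthquake, burglary) configurations:
  P(alarm) = 0.024·0.92·0.36 + 0.91704·0.92·0.64 + 0.88288·0.08·0.36 + 0.990045·0.08·0.64
        = 0.007949 + 0.539953 + 0.025427 + 0.050690 = 0.624019
Keeping only the earthquake-present terms gives 0.076117, so
  P(earthquake | alarm) = 0.076117 / 0.624019 ≈ 0.122

Pr[earthquake | alarm] ≈ 0.122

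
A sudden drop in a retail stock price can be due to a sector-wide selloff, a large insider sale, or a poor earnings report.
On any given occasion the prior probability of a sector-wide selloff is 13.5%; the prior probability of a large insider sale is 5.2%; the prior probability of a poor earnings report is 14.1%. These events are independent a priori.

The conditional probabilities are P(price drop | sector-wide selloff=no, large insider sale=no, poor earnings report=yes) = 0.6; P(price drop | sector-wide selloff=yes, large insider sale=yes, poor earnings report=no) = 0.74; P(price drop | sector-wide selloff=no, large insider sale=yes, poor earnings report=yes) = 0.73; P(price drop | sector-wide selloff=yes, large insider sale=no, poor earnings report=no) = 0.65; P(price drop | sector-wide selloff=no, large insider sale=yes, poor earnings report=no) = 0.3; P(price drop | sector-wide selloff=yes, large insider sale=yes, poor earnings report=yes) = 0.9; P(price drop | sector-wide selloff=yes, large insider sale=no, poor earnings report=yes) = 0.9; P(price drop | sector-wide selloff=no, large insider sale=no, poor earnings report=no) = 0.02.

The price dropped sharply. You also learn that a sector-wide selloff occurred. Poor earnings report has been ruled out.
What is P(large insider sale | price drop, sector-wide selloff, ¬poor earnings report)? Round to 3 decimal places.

P(large insider sale | price drop, sector-wide selloff, ¬poor earnings report) ≈ 0.059

Enumerate both values of large insider sale and weight by the priors:
  P(price drop | sector-wide selloff, ¬poor earnings report) = 0.65×0.948 + 0.74×0.052
        = 0.616200 + 0.038480 = 0.654680
Configurations with large insider sale contribute 0.038480, so
  P(large insider sale | price drop, sector-wide selloff, ¬poor earnings report) = 0.038480 / 0.654680 ≈ 0.059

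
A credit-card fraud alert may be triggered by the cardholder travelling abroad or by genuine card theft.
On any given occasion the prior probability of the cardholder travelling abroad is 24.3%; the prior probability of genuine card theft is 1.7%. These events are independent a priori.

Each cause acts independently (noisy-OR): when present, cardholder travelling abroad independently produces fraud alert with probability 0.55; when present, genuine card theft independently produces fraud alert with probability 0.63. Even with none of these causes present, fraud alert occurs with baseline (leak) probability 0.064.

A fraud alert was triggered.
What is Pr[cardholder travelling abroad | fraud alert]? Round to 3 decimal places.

Pr[cardholder travelling abroad | fraud alert] ≈ 0.717

Under noisy-OR, P(fraud alert | causes) = 1 − (1−0.064)·∏(1−qᵢ) over the active causes.
P(fraud alert) = 0.064×0.757×0.983 + 0.65368×0.757×0.017 + 0.5788×0.243×0.983 + 0.844156×0.243×0.017 = 0.047624 + 0.008412 + 0.138257 + 0.003487 = 0.197780
Of this, 0.141744 comes from 0.138257 + 0.003487 (the cardholder travelling abroad=true cases).
Hence the posterior is 0.141744/0.197780 ≈ 0.717.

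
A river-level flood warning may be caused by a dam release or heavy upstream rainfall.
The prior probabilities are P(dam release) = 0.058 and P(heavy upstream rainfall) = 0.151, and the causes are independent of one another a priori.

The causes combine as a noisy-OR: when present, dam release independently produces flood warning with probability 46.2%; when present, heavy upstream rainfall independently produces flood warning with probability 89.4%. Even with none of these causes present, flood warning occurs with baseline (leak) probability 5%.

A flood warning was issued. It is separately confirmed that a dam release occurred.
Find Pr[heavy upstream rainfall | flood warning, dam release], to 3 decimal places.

Pr[heavy upstream rainfall | flood warning, dam release] ≈ 0.256

Under noisy-OR, P(flood warning | causes) = 1 − (1−0.05)·∏(1−qᵢ) over the active causes.
For the numerator, keep only heavy upstream rainfall=true terms: 0.945823*0.151 = 0.142819
Normalizer over all consistent configurations: 0.4889*0.849 + 0.945823*0.151 = 0.557895
Posterior = 0.142819 / 0.557895 ≈ 0.256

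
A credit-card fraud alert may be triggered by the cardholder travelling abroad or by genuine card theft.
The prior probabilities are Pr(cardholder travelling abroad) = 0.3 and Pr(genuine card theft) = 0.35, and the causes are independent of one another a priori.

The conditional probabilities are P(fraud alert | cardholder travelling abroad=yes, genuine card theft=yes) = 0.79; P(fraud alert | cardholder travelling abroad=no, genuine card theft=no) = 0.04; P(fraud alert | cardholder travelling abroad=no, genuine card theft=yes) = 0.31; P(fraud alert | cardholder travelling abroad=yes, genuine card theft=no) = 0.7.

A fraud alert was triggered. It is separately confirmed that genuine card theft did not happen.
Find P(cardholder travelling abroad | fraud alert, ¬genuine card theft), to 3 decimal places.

P(cardholder travelling abroad | fraud alert, ¬genuine card theft) ≈ 0.882

Weight on cardholder travelling abroad=true, given the evidence: 0.7*0.3 = 0.210000
Normalizer over all consistent configurations: 0.04*0.7 + 0.7*0.3 = 0.238000
P(cardholder travelling abroad | fraud alert, ¬genuine card theft) = 0.210000/0.238000 ≈ 0.882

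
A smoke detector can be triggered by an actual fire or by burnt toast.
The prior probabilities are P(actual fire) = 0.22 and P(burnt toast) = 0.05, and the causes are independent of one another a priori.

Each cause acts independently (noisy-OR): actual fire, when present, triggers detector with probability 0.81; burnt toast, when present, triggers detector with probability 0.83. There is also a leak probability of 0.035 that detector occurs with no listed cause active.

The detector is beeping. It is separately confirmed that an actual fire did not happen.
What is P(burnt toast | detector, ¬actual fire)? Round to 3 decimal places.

P(burnt toast | detector, ¬actual fire) ≈ 0.557

Under noisy-OR, P(detector | causes) = 1 − (1−0.035)·∏(1−qᵢ) over the active causes.
Numerator (weight on configurations with burnt toast): 0.83595×0.05 = 0.041798
The normalizing constant is 0.035×0.95 + 0.83595×0.05 = 0.075048
P(burnt toast | detector, ¬actual fire) = 0.041798/0.075048 ≈ 0.557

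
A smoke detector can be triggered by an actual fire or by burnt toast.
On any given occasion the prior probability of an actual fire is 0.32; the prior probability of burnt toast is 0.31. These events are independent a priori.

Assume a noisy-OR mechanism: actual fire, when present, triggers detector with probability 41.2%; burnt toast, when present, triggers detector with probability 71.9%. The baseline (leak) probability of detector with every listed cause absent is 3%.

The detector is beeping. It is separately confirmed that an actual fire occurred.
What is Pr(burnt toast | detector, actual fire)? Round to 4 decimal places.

Under noisy-OR, P(detector | causes) = 1 − (1−0.03)·∏(1−qᵢ) over the active causes.
P(detector | actual fire) = 0.42964·0.69 + 0.839729·0.31 = 0.296452 + 0.260316 = 0.556768
The burnt toast-present share is 0.839729·0.31 = 0.260316.
So P(burnt toast | detector, actual fire) = 0.260316/0.556768 ≈ 0.4675.

Pr(burnt toast | detector, actual fire) ≈ 0.4675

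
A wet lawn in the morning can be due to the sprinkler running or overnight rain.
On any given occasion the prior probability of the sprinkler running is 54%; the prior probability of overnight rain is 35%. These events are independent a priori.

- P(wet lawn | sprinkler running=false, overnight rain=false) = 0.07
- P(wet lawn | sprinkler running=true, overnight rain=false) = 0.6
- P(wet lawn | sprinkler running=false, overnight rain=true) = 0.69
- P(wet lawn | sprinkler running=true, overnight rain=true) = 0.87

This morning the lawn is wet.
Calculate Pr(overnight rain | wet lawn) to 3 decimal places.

Pr(overnight rain | wet lawn) ≈ 0.543

By total probability over the 4 (sprinkler running, overnight rain) configurations:
  P(wet lawn) = 0.07*0.46*0.65 + 0.69*0.46*0.35 + 0.6*0.54*0.65 + 0.87*0.54*0.35
        = 0.020930 + 0.111090 + 0.210600 + 0.164430 = 0.507050
Keeping only the overnight rain-present terms gives 0.275520, so
  P(overnight rain | wet lawn) = 0.275520 / 0.507050 ≈ 0.543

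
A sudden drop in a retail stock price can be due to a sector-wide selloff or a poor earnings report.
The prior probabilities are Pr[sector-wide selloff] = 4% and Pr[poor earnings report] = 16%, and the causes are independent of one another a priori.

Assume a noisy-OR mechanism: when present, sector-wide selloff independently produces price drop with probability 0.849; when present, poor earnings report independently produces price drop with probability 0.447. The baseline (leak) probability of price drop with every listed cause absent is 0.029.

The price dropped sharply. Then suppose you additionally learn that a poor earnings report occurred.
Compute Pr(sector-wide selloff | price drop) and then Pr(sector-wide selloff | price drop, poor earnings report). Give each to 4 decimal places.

Pr(sector-wide selloff | price drop) ≈ 0.2677; Pr(sector-wide selloff | price drop, poor earnings report) ≈ 0.0764

Under noisy-OR, P(price drop | causes) = 1 − (1−0.029)·∏(1−qᵢ) over the active causes.
P(price drop) = 0.029·0.96·0.84 + 0.463037·0.96·0.16 + 0.853379·0.04·0.84 + 0.918919·0.04·0.16 = 0.023386 + 0.071122 + 0.028674 + 0.005881 = 0.129063
Of this, 0.034555 comes from 0.028674 + 0.005881 (the sector-wide selloff=true cases).
Hence the posterior is 0.034555/0.129063 ≈ 0.2677.

Now condition on the additional information:
Numerator (weight on configurations with sector-wide selloff): 0.918919·0.04 = 0.036757
The normalizing constant is 0.463037·0.96 + 0.918919·0.04 = 0.481273
Posterior = 0.036757 / 0.481273 ≈ 0.0764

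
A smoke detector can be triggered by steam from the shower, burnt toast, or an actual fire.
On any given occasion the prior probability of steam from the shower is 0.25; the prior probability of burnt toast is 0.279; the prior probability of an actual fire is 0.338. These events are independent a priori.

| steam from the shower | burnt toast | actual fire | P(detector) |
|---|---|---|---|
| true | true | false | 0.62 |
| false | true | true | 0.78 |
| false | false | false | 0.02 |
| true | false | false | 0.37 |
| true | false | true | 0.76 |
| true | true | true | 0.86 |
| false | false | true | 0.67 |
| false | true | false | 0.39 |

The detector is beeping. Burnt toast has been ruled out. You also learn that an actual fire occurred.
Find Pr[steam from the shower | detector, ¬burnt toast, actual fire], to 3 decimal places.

Pr[steam from the shower | detector, ¬burnt toast, actual fire] ≈ 0.274

Sum P(detector|·) weighted by the priors over both values of steam from the shower:
  P(detector | ¬burnt toast, actual fire) = 0.67×0.75 + 0.76×0.25
        = 0.502500 + 0.190000 = 0.692500
Keeping only the steam from the shower-present terms gives 0.190000, so
  P(steam from the shower | detector, ¬burnt toast, actual fire) = 0.190000 / 0.692500 ≈ 0.274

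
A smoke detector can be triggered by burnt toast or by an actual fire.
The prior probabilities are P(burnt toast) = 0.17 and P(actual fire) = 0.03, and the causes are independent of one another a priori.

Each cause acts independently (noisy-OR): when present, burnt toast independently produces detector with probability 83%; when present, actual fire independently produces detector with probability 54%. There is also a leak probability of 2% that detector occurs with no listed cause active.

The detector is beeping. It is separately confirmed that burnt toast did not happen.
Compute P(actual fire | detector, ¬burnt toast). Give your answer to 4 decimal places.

P(actual fire | detector, ¬burnt toast) ≈ 0.4592

Under noisy-OR, P(detector | causes) = 1 − (1−0.02)·∏(1−qᵢ) over the active causes.
P(detector | ¬burnt toast) = 0.02×0.97 + 0.5492×0.03 = 0.019400 + 0.016476 = 0.035876
Restricting to configurations with actual fire present: 0.5492×0.03 = 0.016476.
So P(actual fire | detector, ¬burnt toast) = 0.016476/0.035876 ≈ 0.4592.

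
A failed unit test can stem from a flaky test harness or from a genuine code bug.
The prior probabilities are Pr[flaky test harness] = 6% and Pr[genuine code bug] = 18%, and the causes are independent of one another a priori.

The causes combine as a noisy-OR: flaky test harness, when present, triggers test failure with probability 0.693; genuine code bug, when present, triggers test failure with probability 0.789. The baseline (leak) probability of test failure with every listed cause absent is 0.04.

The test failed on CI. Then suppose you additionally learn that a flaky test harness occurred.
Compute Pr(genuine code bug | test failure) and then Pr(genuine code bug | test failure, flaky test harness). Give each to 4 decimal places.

Under noisy-OR, P(test failure | causes) = 1 − (1−0.04)·∏(1−qᵢ) over the active causes.
Numerator (weight on configurations with genuine code bug): 0.134927 + 0.010128 = 0.145055
Denominator P(test failure): 0.04·0.94·0.82 + 0.79744·0.94·0.18 + 0.70528·0.06·0.82 + 0.937814·0.06·0.18 = 0.210587
P(genuine code bug | test failure) = 0.145055/0.210587 ≈ 0.6888

Now condition on the additional information:
Numerator (weight on configurations with genuine code bug): 0.937814·0.18 = 0.168807
Normalizer over all consistent configurations: 0.70528·0.82 + 0.937814·0.18 = 0.747137
P(genuine code bug | test failure, flaky test harness) = 0.168807/0.747137 ≈ 0.2259
— flaky test harness explains away the evidence for genuine code bug.

Pr(genuine code bug | test failure) ≈ 0.6888; Pr(genuine code bug | test failure, flaky test harness) ≈ 0.2259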